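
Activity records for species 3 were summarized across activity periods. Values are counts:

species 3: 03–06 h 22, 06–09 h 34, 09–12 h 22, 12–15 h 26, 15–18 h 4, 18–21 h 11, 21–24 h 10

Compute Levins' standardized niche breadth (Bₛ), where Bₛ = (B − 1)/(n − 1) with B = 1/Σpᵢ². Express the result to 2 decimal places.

0.75

Proportions for species 3 (n=129): 22/129=0.1705, 34/129=0.2636, 22/129=0.1705, 26/129=0.2016, 4/129=0.0310, 11/129=0.0853, 10/129=0.0775
Σpᵢ² = 0.1705² + 0.2636² + 0.1705² + 0.2016² + 0.0310² + 0.0853² + 0.0775² = 0.029070 + 0.069485 + 0.029070 + 0.040643 + 0.000961 + 0.007276 + 0.006006 = 0.182511
B = 1 / 0.182511 = 5.4791
Bₛ = (B − 1)/(n − 1) = (5.4791 − 1)/(7 − 1) = 4.4791/6 = 0.7465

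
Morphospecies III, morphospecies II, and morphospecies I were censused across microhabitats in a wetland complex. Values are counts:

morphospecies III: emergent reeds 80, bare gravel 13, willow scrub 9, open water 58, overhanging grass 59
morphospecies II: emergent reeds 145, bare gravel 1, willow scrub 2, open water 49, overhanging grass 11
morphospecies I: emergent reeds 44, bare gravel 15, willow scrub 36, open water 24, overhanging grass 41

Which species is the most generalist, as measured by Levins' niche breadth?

morphospecies I

Proportions for morphospecies III (n=219): 80/219=0.3653, 13/219=0.0594, 9/219=0.0411, 58/219=0.2648, 59/219=0.2694
Proportions for morphospecies II (n=208): 145/208=0.6971, 1/208=0.0048, 2/208=0.0096, 49/208=0.2356, 11/208=0.0529
Proportions for morphospecies I (n=160): 44/160=0.2750, 15/160=0.0938, 36/160=0.2250, 24/160=0.1500, 41/160=0.2563
Σp_IIIᵢ² = 0.3653² + 0.0594² + 0.0411² + 0.2648² + 0.2694² = 0.133444 + 0.003528 + 0.001689 + 0.070119 + 0.072576 = 0.281356
B_III = 1 / 0.281356 = 3.5542
Σp_IIᵢ² = 0.6971² + 0.0048² + 0.0096² + 0.2356² + 0.0529² = 0.485948 + 0.000023 + 0.000092 + 0.055507 + 0.002798 = 0.544368
B_II = 1 / 0.544368 = 1.8370
Σp_Iᵢ² = 0.2750² + 0.0938² + 0.2250² + 0.1500² + 0.2563² = 0.075625 + 0.008798 + 0.050625 + 0.022500 + 0.065690 = 0.223238
B_I = 1 / 0.223238 = 4.4795
Highest B → broadest niche (most generalist): morphospecies I (B = 4.48).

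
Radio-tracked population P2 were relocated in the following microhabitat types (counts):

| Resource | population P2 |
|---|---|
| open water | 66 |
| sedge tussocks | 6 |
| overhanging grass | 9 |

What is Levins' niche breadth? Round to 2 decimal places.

1.47

Proportions for population P2 (n=81): 66/81=0.8148, 6/81=0.0741, 9/81=0.1111
Σpᵢ² = 0.8148² + 0.0741² + 0.1111² = 0.663899 + 0.005491 + 0.012343 = 0.681733
B = 1 / 0.681733 = 1.4668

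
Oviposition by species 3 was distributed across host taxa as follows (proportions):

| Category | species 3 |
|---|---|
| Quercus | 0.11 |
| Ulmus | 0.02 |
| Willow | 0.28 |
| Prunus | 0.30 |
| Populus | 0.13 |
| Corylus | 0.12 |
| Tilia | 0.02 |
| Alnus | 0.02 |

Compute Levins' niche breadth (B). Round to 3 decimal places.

4.695

Σpᵢ² = 0.11² + 0.02² + 0.28² + 0.30² + 0.13² + 0.12² + 0.02² + 0.02² = 0.0121 + 0.0004 + 0.0784 + 0.0900 + 0.0169 + 0.0144 + 0.0004 + 0.0004 = 0.2130
B = 1 / 0.2130 = 4.69484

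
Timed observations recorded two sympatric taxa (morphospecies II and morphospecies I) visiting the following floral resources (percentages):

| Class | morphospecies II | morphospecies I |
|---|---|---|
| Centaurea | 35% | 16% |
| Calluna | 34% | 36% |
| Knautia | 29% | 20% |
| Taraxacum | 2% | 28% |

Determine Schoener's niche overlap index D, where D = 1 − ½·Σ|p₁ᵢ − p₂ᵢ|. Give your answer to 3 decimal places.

Convert percentages to proportions (divide by 100).
Σ|p₁ᵢ − p₂ᵢ| = 0.19 + 0.02 + 0.09 + 0.26 = 0.56
D = 1 − ½ × 0.56 = 1 − 0.280 = 0.72000

0.720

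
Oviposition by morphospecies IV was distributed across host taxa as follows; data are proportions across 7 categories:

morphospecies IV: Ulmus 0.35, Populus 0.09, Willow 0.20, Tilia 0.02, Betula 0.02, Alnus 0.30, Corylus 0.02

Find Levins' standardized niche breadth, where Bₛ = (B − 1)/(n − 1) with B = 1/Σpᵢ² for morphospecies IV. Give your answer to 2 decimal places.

Σpᵢ² = 0.35² + 0.09² + 0.20² + 0.02² + 0.02² + 0.30² + 0.02² = 0.1225 + 0.0081 + 0.0400 + 0.0004 + 0.0004 + 0.0900 + 0.0004 = 0.2618
B = 1 / 0.2618 = 3.8197
Bₛ = (B − 1)/(n − 1) = (3.8197 − 1)/(7 − 1) = 2.8197/6 = 0.4700

0.47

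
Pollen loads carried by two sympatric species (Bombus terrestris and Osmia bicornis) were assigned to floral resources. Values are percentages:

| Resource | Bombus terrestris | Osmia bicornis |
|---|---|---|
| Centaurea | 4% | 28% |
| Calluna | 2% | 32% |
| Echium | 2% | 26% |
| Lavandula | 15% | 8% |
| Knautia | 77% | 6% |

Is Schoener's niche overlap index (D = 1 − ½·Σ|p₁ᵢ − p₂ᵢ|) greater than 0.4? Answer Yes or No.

No

Convert percentages to proportions (divide by 100).
Σ|p₁ᵢ − p₂ᵢ| = 0.24 + 0.30 + 0.24 + 0.07 + 0.71 = 1.56
D = 1 − ½ × 1.56 = 1 − 0.780 = 0.2200
D = 0.2200 < 0.4 → No.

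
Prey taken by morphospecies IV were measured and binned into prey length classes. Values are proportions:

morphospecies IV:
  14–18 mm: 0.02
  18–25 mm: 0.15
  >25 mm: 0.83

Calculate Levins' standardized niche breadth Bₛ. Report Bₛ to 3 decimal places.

0.202

Σpᵢ² = 0.02² + 0.15² + 0.83² = 0.0004 + 0.0225 + 0.6889 = 0.7118
B = 1 / 0.7118 = 1.40489
Bₛ = (B − 1)/(n − 1) = (1.40489 − 1)/(3 − 1) = 0.40489/2 = 0.20245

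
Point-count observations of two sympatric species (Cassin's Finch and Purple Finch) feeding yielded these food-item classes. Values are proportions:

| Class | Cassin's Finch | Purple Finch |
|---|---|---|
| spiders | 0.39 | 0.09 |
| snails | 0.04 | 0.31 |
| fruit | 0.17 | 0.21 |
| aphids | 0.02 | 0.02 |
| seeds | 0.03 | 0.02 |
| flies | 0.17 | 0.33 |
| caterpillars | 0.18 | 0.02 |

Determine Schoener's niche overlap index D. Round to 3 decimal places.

Σ|p₁ᵢ − p₂ᵢ| = 0.30 + 0.27 + 0.04 + 0.00 + 0.01 + 0.16 + 0.16 = 0.94
D = 1 − ½ × 0.94 = 1 − 0.470 = 0.53000

0.530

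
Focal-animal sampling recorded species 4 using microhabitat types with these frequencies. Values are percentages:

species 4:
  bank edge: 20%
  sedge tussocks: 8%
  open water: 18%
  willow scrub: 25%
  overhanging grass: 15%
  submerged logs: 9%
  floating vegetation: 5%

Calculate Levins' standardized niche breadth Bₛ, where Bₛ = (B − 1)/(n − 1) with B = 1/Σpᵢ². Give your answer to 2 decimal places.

Convert percentages to proportions (divide by 100).
Σpᵢ² = 0.20² + 0.08² + 0.18² + 0.25² + 0.15² + 0.09² + 0.05² = 0.0400 + 0.0064 + 0.0324 + 0.0625 + 0.0225 + 0.0081 + 0.0025 = 0.1744
B = 1 / 0.1744 = 5.7339
Bₛ = (B − 1)/(n − 1) = (5.7339 − 1)/(7 − 1) = 4.7339/6 = 0.7890

0.79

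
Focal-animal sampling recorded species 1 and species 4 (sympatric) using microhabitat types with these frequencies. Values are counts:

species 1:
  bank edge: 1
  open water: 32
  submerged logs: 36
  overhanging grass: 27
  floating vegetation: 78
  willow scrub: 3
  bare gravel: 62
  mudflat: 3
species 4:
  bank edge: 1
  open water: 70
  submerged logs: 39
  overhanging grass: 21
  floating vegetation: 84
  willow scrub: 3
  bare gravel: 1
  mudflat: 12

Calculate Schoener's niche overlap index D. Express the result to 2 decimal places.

0.73

Proportions for species 1 (n=242): 1/242=0.0041, 32/242=0.1322, 36/242=0.1488, 27/242=0.1116, 78/242=0.3223, 3/242=0.0124, 62/242=0.2562, 3/242=0.0124
Proportions for species 4 (n=231): 1/231=0.0043, 70/231=0.3030, 39/231=0.1688, 21/231=0.0909, 84/231=0.3636, 3/231=0.0130, 1/231=0.0043, 12/231=0.0519
Σ|p₁ᵢ − p₂ᵢ| = 0.0002 + 0.1708 + 0.0200 + 0.0207 + 0.0413 + 0.0006 + 0.2519 + 0.0395 = 0.5450
D = 1 − ½ × 0.5450 = 1 − 0.27250 = 0.72750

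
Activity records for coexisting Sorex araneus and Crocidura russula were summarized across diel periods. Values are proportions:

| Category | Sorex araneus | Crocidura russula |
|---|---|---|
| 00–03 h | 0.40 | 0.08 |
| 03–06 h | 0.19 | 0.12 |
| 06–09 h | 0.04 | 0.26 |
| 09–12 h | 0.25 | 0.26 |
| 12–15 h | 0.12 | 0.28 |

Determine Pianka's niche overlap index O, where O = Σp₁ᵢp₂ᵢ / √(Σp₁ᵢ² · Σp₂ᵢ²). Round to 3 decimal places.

Σ p₁ᵢp₂ᵢ = 0.0320 + 0.0228 + 0.0104 + 0.0650 + 0.0336 = 0.1638
Σp_1ᵢ² = 0.40² + 0.19² + 0.04² + 0.25² + 0.12² = 0.1600 + 0.0361 + 0.0016 + 0.0625 + 0.0144 = 0.2746
Σp_2ᵢ² = 0.08² + 0.12² + 0.26² + 0.26² + 0.28² = 0.0064 + 0.0144 + 0.0676 + 0.0676 + 0.0784 = 0.2344
O = 0.1638 / √(0.2746 × 0.2344) = 0.1638 / 0.253705 = 0.64563

0.646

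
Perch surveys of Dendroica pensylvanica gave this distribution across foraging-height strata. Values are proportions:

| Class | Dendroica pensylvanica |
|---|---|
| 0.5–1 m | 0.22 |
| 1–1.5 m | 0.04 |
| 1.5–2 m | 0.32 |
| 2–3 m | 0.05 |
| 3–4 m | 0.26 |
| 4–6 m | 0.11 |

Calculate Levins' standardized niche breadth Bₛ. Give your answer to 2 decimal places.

Σpᵢ² = 0.22² + 0.04² + 0.32² + 0.05² + 0.26² + 0.11² = 0.0484 + 0.0016 + 0.1024 + 0.0025 + 0.0676 + 0.0121 = 0.2346
B = 1 / 0.2346 = 4.2626
Bₛ = (B − 1)/(n − 1) = (4.2626 − 1)/(6 − 1) = 3.2626/5 = 0.6525

0.65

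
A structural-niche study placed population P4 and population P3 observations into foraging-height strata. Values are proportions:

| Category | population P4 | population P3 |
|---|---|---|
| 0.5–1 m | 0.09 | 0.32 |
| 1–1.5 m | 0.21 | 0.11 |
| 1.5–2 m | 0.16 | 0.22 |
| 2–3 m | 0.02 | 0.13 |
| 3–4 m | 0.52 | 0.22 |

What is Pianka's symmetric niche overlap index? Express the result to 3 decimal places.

0.724

Σ p₁ᵢp₂ᵢ = 0.0288 + 0.0231 + 0.0352 + 0.0026 + 0.1144 = 0.2041
Σp_1ᵢ² = 0.09² + 0.21² + 0.16² + 0.02² + 0.52² = 0.0081 + 0.0441 + 0.0256 + 0.0004 + 0.2704 = 0.3486
Σp_2ᵢ² = 0.32² + 0.11² + 0.22² + 0.13² + 0.22² = 0.1024 + 0.0121 + 0.0484 + 0.0169 + 0.0484 = 0.2282
O = 0.2041 / √(0.3486 × 0.2282) = 0.2041 / 0.282047 = 0.72364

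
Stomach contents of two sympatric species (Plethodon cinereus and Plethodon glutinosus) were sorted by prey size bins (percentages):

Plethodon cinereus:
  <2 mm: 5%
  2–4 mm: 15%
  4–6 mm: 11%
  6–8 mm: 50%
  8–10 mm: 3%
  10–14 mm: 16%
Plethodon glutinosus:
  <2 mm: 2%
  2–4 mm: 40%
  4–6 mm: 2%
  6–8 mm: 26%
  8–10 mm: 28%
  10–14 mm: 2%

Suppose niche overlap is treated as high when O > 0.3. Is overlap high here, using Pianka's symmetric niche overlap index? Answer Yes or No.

Yes

Convert percentages to proportions (divide by 100).
Σ p₁ᵢp₂ᵢ = 0.0010 + 0.0600 + 0.0022 + 0.1300 + 0.0084 + 0.0032 = 0.2048
Σp_1ᵢ² = 0.05² + 0.15² + 0.11² + 0.50² + 0.03² + 0.16² = 0.0025 + 0.0225 + 0.0121 + 0.2500 + 0.0009 + 0.0256 = 0.3136
Σp_2ᵢ² = 0.02² + 0.40² + 0.02² + 0.26² + 0.28² + 0.02² = 0.0004 + 0.1600 + 0.0004 + 0.0676 + 0.0784 + 0.0004 = 0.3072
O = 0.2048 / √(0.3136 × 0.3072) = 0.2048 / 0.31038 = 0.6598
O = 0.6598 > 0.3 → Yes.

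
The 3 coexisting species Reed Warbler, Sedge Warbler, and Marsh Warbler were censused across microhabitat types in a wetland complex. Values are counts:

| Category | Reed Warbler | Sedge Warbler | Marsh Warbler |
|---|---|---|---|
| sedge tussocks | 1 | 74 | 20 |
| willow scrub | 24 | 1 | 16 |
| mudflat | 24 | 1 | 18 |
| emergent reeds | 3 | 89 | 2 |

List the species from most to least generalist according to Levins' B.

Proportions for Reed Warbler (n=52): 1/52=0.0192, 24/52=0.4615, 24/52=0.4615, 3/52=0.0577
Proportions for Sedge Warbler (n=165): 74/165=0.4485, 1/165=0.0061, 1/165=0.0061, 89/165=0.5394
Proportions for Marsh Warbler (n=56): 20/56=0.3571, 16/56=0.2857, 18/56=0.3214, 2/56=0.0357
Σp_Reedᵢ² = 0.0192² + 0.4615² + 0.4615² + 0.0577² = 0.000369 + 0.212982 + 0.212982 + 0.003329 = 0.429662
B_Reed = 1 / 0.429662 = 2.3274
Σp_Sedgᵢ² = 0.4485² + 0.0061² + 0.0061² + 0.5394² = 0.201152 + 0.000037 + 0.000037 + 0.290952 = 0.492178
B_Sedg = 1 / 0.492178 = 2.0318
Σp_Marsᵢ² = 0.3571² + 0.2857² + 0.3214² + 0.0357² = 0.127520 + 0.081624 + 0.103298 + 0.001274 = 0.313716
B_Mars = 1 / 0.313716 = 3.1876
Ranking by B (broadest → narrowest): Marsh Warbler (3.19) > Reed Warbler (2.33) > Sedge Warbler (2.03)

Marsh Warbler > Reed Warbler > Sedge Warbler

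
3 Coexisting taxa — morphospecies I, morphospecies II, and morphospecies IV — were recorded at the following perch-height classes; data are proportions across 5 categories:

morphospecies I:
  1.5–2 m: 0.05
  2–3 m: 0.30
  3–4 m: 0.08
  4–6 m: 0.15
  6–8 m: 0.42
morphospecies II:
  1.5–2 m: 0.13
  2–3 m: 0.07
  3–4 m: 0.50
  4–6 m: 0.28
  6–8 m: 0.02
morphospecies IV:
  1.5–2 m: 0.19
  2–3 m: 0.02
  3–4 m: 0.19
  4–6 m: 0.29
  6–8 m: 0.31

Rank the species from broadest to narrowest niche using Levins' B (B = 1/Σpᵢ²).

Σp_Iᵢ² = 0.05² + 0.30² + 0.08² + 0.15² + 0.42² = 0.0025 + 0.0900 + 0.0064 + 0.0225 + 0.1764 = 0.2978
B_I = 1 / 0.2978 = 3.3580
Σp_IIᵢ² = 0.13² + 0.07² + 0.50² + 0.28² + 0.02² = 0.0169 + 0.0049 + 0.2500 + 0.0784 + 0.0004 = 0.3506
B_II = 1 / 0.3506 = 2.8523
Σp_IVᵢ² = 0.19² + 0.02² + 0.19² + 0.29² + 0.31² = 0.0361 + 0.0004 + 0.0361 + 0.0841 + 0.0961 = 0.2528
B_IV = 1 / 0.2528 = 3.9557
Ranking by B (broadest → narrowest): morphospecies IV (3.96) > morphospecies I (3.36) > morphospecies II (2.85)

morphospecies IV > morphospecies I > morphospecies II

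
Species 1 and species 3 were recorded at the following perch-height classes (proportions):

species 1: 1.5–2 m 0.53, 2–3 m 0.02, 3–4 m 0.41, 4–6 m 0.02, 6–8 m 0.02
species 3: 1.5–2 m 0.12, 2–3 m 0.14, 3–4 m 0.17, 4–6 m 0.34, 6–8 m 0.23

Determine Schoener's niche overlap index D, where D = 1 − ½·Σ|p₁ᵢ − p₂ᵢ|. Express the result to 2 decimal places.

0.35

Σ|p₁ᵢ − p₂ᵢ| = 0.41 + 0.12 + 0.24 + 0.32 + 0.21 = 1.30
D = 1 − ½ × 1.30 = 1 − 0.650 = 0.3500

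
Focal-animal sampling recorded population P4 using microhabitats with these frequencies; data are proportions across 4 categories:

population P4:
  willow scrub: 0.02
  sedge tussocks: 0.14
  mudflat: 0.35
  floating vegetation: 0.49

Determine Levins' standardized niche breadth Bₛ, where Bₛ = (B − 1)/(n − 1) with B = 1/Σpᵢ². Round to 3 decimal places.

0.538

Σpᵢ² = 0.02² + 0.14² + 0.35² + 0.49² = 0.0004 + 0.0196 + 0.1225 + 0.2401 = 0.3826
B = 1 / 0.3826 = 2.61370
Bₛ = (B − 1)/(n − 1) = (2.61370 − 1)/(4 − 1) = 1.61370/3 = 0.53790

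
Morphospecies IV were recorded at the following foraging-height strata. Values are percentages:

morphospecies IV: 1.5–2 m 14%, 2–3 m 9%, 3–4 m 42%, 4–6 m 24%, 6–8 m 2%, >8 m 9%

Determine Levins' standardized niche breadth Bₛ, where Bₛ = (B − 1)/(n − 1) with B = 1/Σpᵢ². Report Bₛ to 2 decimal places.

0.54

Convert percentages to proportions (divide by 100).
Σpᵢ² = 0.14² + 0.09² + 0.42² + 0.24² + 0.02² + 0.09² = 0.0196 + 0.0081 + 0.1764 + 0.0576 + 0.0004 + 0.0081 = 0.2702
B = 1 / 0.2702 = 3.7010
Bₛ = (B − 1)/(n − 1) = (3.7010 − 1)/(6 − 1) = 2.7010/5 = 0.5402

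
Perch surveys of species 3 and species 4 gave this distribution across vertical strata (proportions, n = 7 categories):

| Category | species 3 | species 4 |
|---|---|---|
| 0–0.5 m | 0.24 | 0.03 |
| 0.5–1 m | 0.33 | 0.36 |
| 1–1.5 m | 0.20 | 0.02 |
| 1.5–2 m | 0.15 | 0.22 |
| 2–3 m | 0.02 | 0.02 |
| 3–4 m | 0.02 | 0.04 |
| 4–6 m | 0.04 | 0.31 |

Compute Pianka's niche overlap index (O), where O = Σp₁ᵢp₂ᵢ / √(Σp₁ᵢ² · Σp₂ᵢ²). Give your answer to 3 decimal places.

0.697

Σ p₁ᵢp₂ᵢ = 0.0072 + 0.1188 + 0.0040 + 0.0330 + 0.0004 + 0.0008 + 0.0124 = 0.1766
Σp_1ᵢ² = 0.24² + 0.33² + 0.20² + 0.15² + 0.02² + 0.02² + 0.04² = 0.0576 + 0.1089 + 0.0400 + 0.0225 + 0.0004 + 0.0004 + 0.0016 = 0.2314
Σp_2ᵢ² = 0.03² + 0.36² + 0.02² + 0.22² + 0.02² + 0.04² + 0.31² = 0.0009 + 0.1296 + 0.0004 + 0.0484 + 0.0004 + 0.0016 + 0.0961 = 0.2774
O = 0.1766 / √(0.2314 × 0.2774) = 0.1766 / 0.253358 = 0.69704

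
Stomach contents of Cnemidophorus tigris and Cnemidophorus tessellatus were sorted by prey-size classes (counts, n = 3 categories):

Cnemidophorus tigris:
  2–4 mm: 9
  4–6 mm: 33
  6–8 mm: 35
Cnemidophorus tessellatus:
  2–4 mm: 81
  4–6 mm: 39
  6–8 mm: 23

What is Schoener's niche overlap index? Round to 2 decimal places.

Proportions for Cnemidophorus tigris (n=77): 9/77=0.1169, 33/77=0.4286, 35/77=0.4545
Proportions for Cnemidophorus tessellatus (n=143): 81/143=0.5664, 39/143=0.2727, 23/143=0.1608
Σ|p₁ᵢ − p₂ᵢ| = 0.4495 + 0.1559 + 0.2937 = 0.8991
D = 1 − ½ × 0.8991 = 1 − 0.44955 = 0.55045

0.55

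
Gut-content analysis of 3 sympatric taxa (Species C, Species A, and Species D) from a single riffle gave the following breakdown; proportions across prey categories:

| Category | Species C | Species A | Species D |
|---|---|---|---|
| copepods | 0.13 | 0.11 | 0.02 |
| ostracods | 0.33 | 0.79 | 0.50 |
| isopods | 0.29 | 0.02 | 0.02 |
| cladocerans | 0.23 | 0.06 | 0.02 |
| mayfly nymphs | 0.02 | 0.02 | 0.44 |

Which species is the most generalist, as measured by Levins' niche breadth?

Σp_Cᵢ² = 0.13² + 0.33² + 0.29² + 0.23² + 0.02² = 0.0169 + 0.1089 + 0.0841 + 0.0529 + 0.0004 = 0.2632
B_C = 1 / 0.2632 = 3.7994
Σp_Aᵢ² = 0.11² + 0.79² + 0.02² + 0.06² + 0.02² = 0.0121 + 0.6241 + 0.0004 + 0.0036 + 0.0004 = 0.6406
B_A = 1 / 0.6406 = 1.5610
Σp_Dᵢ² = 0.02² + 0.50² + 0.02² + 0.02² + 0.44² = 0.0004 + 0.2500 + 0.0004 + 0.0004 + 0.1936 = 0.4448
B_D = 1 / 0.4448 = 2.2482
Highest B → broadest niche (most generalist): Species C (B = 3.80).

Species C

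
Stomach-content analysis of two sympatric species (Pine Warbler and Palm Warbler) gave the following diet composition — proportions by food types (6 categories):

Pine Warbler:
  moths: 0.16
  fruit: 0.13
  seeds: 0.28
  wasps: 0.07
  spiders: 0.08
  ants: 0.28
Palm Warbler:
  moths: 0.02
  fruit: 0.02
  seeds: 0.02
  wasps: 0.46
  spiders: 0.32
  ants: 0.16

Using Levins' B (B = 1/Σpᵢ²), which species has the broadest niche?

Σp_Pineᵢ² = 0.16² + 0.13² + 0.28² + 0.07² + 0.08² + 0.28² = 0.0256 + 0.0169 + 0.0784 + 0.0049 + 0.0064 + 0.0784 = 0.2106
B_Pine = 1 / 0.2106 = 4.7483
Σp_Palmᵢ² = 0.02² + 0.02² + 0.02² + 0.46² + 0.32² + 0.16² = 0.0004 + 0.0004 + 0.0004 + 0.2116 + 0.1024 + 0.0256 = 0.3408
B_Palm = 1 / 0.3408 = 2.9343
Highest B → broadest niche (most generalist): Pine Warbler (B = 4.75).

Pine Warbler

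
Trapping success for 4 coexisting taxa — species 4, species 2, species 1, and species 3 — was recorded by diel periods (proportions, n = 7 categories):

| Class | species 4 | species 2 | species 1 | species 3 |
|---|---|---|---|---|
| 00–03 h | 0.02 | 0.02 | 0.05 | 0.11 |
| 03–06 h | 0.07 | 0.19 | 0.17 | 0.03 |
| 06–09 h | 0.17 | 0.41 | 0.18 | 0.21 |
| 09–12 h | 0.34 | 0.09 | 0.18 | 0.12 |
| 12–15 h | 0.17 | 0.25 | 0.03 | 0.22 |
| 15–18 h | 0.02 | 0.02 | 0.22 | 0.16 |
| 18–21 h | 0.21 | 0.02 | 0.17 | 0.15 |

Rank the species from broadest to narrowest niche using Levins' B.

Σp_4ᵢ² = 0.02² + 0.07² + 0.17² + 0.34² + 0.17² + 0.02² + 0.21² = 0.0004 + 0.0049 + 0.0289 + 0.1156 + 0.0289 + 0.0004 + 0.0441 = 0.2232
B_4 = 1 / 0.2232 = 4.4803
Σp_2ᵢ² = 0.02² + 0.19² + 0.41² + 0.09² + 0.25² + 0.02² + 0.02² = 0.0004 + 0.0361 + 0.1681 + 0.0081 + 0.0625 + 0.0004 + 0.0004 = 0.2760
B_2 = 1 / 0.2760 = 3.6232
Σp_1ᵢ² = 0.05² + 0.17² + 0.18² + 0.18² + 0.03² + 0.22² + 0.17² = 0.0025 + 0.0289 + 0.0324 + 0.0324 + 0.0009 + 0.0484 + 0.0289 = 0.1744
B_1 = 1 / 0.1744 = 5.7339
Σp_3ᵢ² = 0.11² + 0.03² + 0.21² + 0.12² + 0.22² + 0.16² + 0.15² = 0.0121 + 0.0009 + 0.0441 + 0.0144 + 0.0484 + 0.0256 + 0.0225 = 0.1680
B_3 = 1 / 0.1680 = 5.9524
Ranking by B (broadest → narrowest): species 3 (5.95) > species 1 (5.73) > species 4 (4.48) > species 2 (3.62)

species 3 > species 1 > species 4 > species 2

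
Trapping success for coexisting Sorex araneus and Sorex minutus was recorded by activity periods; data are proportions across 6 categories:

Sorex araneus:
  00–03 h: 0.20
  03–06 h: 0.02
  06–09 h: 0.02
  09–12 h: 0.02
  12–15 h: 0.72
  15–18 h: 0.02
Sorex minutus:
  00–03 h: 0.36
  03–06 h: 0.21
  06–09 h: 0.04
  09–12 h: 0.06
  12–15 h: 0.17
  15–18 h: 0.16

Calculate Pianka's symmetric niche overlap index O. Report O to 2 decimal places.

0.56

Σ p₁ᵢp₂ᵢ = 0.0720 + 0.0042 + 0.0008 + 0.0012 + 0.1224 + 0.0032 = 0.2038
Σp_1ᵢ² = 0.20² + 0.02² + 0.02² + 0.02² + 0.72² + 0.02² = 0.0400 + 0.0004 + 0.0004 + 0.0004 + 0.5184 + 0.0004 = 0.5600
Σp_2ᵢ² = 0.36² + 0.21² + 0.04² + 0.06² + 0.17² + 0.16² = 0.1296 + 0.0441 + 0.0016 + 0.0036 + 0.0289 + 0.0256 = 0.2334
O = 0.2038 / √(0.5600 × 0.2334) = 0.2038 / 0.36153 = 0.5637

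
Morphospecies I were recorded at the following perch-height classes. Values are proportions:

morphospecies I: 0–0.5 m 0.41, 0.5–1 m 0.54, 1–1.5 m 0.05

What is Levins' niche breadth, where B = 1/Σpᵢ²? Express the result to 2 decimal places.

2.16

Σpᵢ² = 0.41² + 0.54² + 0.05² = 0.1681 + 0.2916 + 0.0025 = 0.4622
B = 1 / 0.4622 = 2.1636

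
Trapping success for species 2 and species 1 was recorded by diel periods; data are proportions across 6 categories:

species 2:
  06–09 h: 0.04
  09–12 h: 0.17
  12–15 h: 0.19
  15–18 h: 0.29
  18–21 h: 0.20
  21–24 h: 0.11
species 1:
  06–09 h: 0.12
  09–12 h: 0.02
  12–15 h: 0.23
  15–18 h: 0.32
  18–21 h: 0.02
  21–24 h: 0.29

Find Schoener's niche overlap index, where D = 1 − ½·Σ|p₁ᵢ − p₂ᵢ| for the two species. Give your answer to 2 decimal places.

Σ|p₁ᵢ − p₂ᵢ| = 0.08 + 0.15 + 0.04 + 0.03 + 0.18 + 0.18 = 0.66
D = 1 − ½ × 0.66 = 1 − 0.330 = 0.6700

0.67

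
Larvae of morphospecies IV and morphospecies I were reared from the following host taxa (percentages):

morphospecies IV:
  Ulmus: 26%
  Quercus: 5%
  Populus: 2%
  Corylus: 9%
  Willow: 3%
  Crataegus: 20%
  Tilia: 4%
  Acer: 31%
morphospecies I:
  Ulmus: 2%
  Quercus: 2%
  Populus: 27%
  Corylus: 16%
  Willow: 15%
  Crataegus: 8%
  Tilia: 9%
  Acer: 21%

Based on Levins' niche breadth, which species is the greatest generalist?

morphospecies I

Convert percentages to proportions (divide by 100).
Σp_IVᵢ² = 0.26² + 0.05² + 0.02² + 0.09² + 0.03² + 0.20² + 0.04² + 0.31² = 0.0676 + 0.0025 + 0.0004 + 0.0081 + 0.0009 + 0.0400 + 0.0016 + 0.0961 = 0.2172
B_IV = 1 / 0.2172 = 4.6041
Σp_Iᵢ² = 0.02² + 0.02² + 0.27² + 0.16² + 0.15² + 0.08² + 0.09² + 0.21² = 0.0004 + 0.0004 + 0.0729 + 0.0256 + 0.0225 + 0.0064 + 0.0081 + 0.0441 = 0.1804
B_I = 1 / 0.1804 = 5.5432
Highest B → broadest niche (most generalist): morphospecies I (B = 5.54).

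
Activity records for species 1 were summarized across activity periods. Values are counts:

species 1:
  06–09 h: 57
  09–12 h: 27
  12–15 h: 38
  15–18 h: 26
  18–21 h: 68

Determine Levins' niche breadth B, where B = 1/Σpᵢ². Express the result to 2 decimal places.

4.35

Proportions for species 1 (n=216): 57/216=0.2639, 27/216=0.1250, 38/216=0.1759, 26/216=0.1204, 68/216=0.3148
Σpᵢ² = 0.2639² + 0.1250² + 0.1759² + 0.1204² + 0.3148² = 0.069643 + 0.015625 + 0.030941 + 0.014496 + 0.099099 = 0.229804
B = 1 / 0.229804 = 4.3515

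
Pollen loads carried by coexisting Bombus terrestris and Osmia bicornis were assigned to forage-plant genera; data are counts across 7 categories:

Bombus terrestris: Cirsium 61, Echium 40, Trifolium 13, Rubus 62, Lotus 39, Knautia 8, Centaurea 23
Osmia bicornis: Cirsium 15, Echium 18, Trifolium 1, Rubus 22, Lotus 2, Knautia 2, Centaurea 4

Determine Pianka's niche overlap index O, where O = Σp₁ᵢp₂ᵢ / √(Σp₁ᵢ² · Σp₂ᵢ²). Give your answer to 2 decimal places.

Proportions for Bombus terrestris (n=246): 61/246=0.2480, 40/246=0.1626, 13/246=0.0528, 62/246=0.2520, 39/246=0.1585, 8/246=0.0325, 23/246=0.0935
Proportions for Osmia bicornis (n=64): 15/64=0.2344, 18/64=0.2813, 1/64=0.0156, 22/64=0.3438, 2/64=0.0313, 2/64=0.0313, 4/64=0.0625
Σ p₁ᵢp₂ᵢ = 0.058131 + 0.045739 + 0.000824 + 0.086638 + 0.004961 + 0.001017 + 0.005844 = 0.203154
Σp_1ᵢ² = 0.2480² + 0.1626² + 0.0528² + 0.2520² + 0.1585² + 0.0325² + 0.0935² = 0.061504 + 0.026439 + 0.002788 + 0.063504 + 0.025122 + 0.001056 + 0.008742 = 0.189155
Σp_2ᵢ² = 0.2344² + 0.2813² + 0.0156² + 0.3438² + 0.0313² + 0.0313² + 0.0625² = 0.054943 + 0.079130 + 0.000243 + 0.118198 + 0.000980 + 0.000980 + 0.003906 = 0.258380
O = 0.203154 / √(0.189155 × 0.258380) = 0.203154 / 0.2210744 = 0.9189

0.92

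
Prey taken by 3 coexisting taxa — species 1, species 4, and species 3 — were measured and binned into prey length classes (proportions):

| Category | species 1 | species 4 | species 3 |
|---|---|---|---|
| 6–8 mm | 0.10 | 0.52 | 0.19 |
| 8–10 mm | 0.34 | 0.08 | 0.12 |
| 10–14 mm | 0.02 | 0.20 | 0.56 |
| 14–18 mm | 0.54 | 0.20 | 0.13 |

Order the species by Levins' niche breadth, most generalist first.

Σp_1ᵢ² = 0.10² + 0.34² + 0.02² + 0.54² = 0.0100 + 0.1156 + 0.0004 + 0.2916 = 0.4176
B_1 = 1 / 0.4176 = 2.3946
Σp_4ᵢ² = 0.52² + 0.08² + 0.20² + 0.20² = 0.2704 + 0.0064 + 0.0400 + 0.0400 = 0.3568
B_4 = 1 / 0.3568 = 2.8027
Σp_3ᵢ² = 0.19² + 0.12² + 0.56² + 0.13² = 0.0361 + 0.0144 + 0.3136 + 0.0169 = 0.3810
B_3 = 1 / 0.3810 = 2.6247
Ranking by B (broadest → narrowest): species 4 (2.80) > species 3 (2.62) > species 1 (2.39)

species 4 > species 3 > species 1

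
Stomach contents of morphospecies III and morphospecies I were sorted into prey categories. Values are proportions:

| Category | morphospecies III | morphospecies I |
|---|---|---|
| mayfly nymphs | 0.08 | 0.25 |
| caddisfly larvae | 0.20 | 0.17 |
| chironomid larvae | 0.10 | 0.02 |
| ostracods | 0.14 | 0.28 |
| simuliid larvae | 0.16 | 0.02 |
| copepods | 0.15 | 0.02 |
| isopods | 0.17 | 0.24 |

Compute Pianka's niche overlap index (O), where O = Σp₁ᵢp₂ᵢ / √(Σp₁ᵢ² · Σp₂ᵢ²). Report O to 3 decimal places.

Σ p₁ᵢp₂ᵢ = 0.0200 + 0.0340 + 0.0020 + 0.0392 + 0.0032 + 0.0030 + 0.0408 = 0.1422
Σp_1ᵢ² = 0.08² + 0.20² + 0.10² + 0.14² + 0.16² + 0.15² + 0.17² = 0.0064 + 0.0400 + 0.0100 + 0.0196 + 0.0256 + 0.0225 + 0.0289 = 0.1530
Σp_2ᵢ² = 0.25² + 0.17² + 0.02² + 0.28² + 0.02² + 0.02² + 0.24² = 0.0625 + 0.0289 + 0.0004 + 0.0784 + 0.0004 + 0.0004 + 0.0576 = 0.2286
O = 0.1422 / √(0.1530 × 0.2286) = 0.1422 / 0.187018 = 0.76035

0.760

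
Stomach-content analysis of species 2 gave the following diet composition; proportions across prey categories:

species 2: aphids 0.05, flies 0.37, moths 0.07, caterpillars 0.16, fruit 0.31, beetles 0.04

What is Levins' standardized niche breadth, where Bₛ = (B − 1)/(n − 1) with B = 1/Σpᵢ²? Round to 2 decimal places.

0.55

Σpᵢ² = 0.05² + 0.37² + 0.07² + 0.16² + 0.31² + 0.04² = 0.0025 + 0.1369 + 0.0049 + 0.0256 + 0.0961 + 0.0016 = 0.2676
B = 1 / 0.2676 = 3.7369
Bₛ = (B − 1)/(n − 1) = (3.7369 − 1)/(6 − 1) = 2.7369/5 = 0.5474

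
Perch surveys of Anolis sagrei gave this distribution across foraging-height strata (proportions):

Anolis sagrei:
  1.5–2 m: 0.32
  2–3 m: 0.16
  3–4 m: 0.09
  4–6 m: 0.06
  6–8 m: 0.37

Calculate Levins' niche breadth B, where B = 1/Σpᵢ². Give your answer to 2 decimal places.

3.62

Σpᵢ² = 0.32² + 0.16² + 0.09² + 0.06² + 0.37² = 0.1024 + 0.0256 + 0.0081 + 0.0036 + 0.1369 = 0.2766
B = 1 / 0.2766 = 3.6153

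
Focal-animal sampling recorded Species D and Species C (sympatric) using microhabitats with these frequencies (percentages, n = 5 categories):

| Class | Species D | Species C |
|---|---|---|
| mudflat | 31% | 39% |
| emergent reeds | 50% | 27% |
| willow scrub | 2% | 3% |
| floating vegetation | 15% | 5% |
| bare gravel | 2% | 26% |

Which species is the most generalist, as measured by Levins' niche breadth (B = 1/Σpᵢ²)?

Species C

Convert percentages to proportions (divide by 100).
Σp_Dᵢ² = 0.31² + 0.50² + 0.02² + 0.15² + 0.02² = 0.0961 + 0.2500 + 0.0004 + 0.0225 + 0.0004 = 0.3694
B_D = 1 / 0.3694 = 2.7071
Σp_Cᵢ² = 0.39² + 0.27² + 0.03² + 0.05² + 0.26² = 0.1521 + 0.0729 + 0.0009 + 0.0025 + 0.0676 = 0.2960
B_C = 1 / 0.2960 = 3.3784
Highest B → broadest niche (most generalist): Species C (B = 3.38).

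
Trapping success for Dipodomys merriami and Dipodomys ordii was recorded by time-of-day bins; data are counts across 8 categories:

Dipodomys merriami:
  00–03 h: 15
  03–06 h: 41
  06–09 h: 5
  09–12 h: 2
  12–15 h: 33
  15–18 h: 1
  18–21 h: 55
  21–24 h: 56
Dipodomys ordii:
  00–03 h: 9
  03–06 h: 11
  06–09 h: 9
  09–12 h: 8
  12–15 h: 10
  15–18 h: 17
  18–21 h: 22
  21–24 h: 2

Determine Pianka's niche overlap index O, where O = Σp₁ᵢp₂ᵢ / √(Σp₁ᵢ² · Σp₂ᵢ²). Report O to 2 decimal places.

0.69

Proportions for Dipodomys merriami (n=208): 15/208=0.0721, 41/208=0.1971, 5/208=0.0240, 2/208=0.0096, 33/208=0.1587, 1/208=0.0048, 55/208=0.2644, 56/208=0.2692
Proportions for Dipodomys ordii (n=88): 9/88=0.1023, 11/88=0.1250, 9/88=0.1023, 8/88=0.0909, 10/88=0.1136, 17/88=0.1932, 22/88=0.2500, 2/88=0.0227
Σ p₁ᵢp₂ᵢ = 0.007376 + 0.024638 + 0.002455 + 0.000873 + 0.018028 + 0.000927 + 0.066100 + 0.006111 = 0.126508
Σp_1ᵢ² = 0.0721² + 0.1971² + 0.0240² + 0.0096² + 0.1587² + 0.0048² + 0.2644² + 0.2692² = 0.005198 + 0.038848 + 0.000576 + 0.000092 + 0.025186 + 0.000023 + 0.069907 + 0.072469 = 0.212299
Σp_2ᵢ² = 0.1023² + 0.1250² + 0.1023² + 0.0909² + 0.1136² + 0.1932² + 0.2500² + 0.0227² = 0.010465 + 0.015625 + 0.010465 + 0.008263 + 0.012905 + 0.037326 + 0.062500 + 0.000515 = 0.158064
O = 0.126508 / √(0.212299 × 0.158064) = 0.126508 / 0.1831852 = 0.6906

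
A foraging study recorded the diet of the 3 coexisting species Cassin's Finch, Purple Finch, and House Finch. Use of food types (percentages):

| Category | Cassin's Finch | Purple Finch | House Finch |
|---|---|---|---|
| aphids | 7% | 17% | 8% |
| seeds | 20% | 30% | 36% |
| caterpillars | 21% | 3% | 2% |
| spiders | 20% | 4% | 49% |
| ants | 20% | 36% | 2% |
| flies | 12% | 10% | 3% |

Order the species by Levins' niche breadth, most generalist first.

Convert percentages to proportions (divide by 100).
Σp_Cassᵢ² = 0.07² + 0.20² + 0.21² + 0.20² + 0.20² + 0.12² = 0.0049 + 0.0400 + 0.0441 + 0.0400 + 0.0400 + 0.0144 = 0.1834
B_Cass = 1 / 0.1834 = 5.4526
Σp_Purpᵢ² = 0.17² + 0.30² + 0.03² + 0.04² + 0.36² + 0.10² = 0.0289 + 0.0900 + 0.0009 + 0.0016 + 0.1296 + 0.0100 = 0.2610
B_Purp = 1 / 0.2610 = 3.8314
Σp_Housᵢ² = 0.08² + 0.36² + 0.02² + 0.49² + 0.02² + 0.03² = 0.0064 + 0.1296 + 0.0004 + 0.2401 + 0.0004 + 0.0009 = 0.3778
B_Hous = 1 / 0.3778 = 2.6469
Ranking by B (broadest → narrowest): Cassin's Finch (5.45) > Purple Finch (3.83) > House Finch (2.65)

Cassin's Finch > Purple Finch > House Finch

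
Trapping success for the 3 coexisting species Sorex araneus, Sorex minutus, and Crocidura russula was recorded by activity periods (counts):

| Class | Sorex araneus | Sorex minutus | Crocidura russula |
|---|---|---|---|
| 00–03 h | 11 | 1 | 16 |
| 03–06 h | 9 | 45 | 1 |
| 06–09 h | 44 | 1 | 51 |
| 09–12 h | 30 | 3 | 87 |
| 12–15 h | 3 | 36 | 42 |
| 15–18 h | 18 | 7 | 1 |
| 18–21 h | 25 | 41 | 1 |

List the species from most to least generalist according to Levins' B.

Proportions for Sorex araneus (n=140): 11/140=0.0786, 9/140=0.0643, 44/140=0.3143, 30/140=0.2143, 3/140=0.0214, 18/140=0.1286, 25/140=0.1786
Proportions for Sorex minutus (n=134): 1/134=0.0075, 45/134=0.3358, 1/134=0.0075, 3/134=0.0224, 36/134=0.2687, 7/134=0.0522, 41/134=0.3060
Proportions for Crocidura russula (n=199): 16/199=0.0804, 1/199=0.0050, 51/199=0.2563, 87/199=0.4372, 42/199=0.2111, 1/199=0.0050, 1/199=0.0050
Σp_aranᵢ² = 0.0786² + 0.0643² + 0.3143² + 0.2143² + 0.0214² + 0.1286² + 0.1786² = 0.006178 + 0.004134 + 0.098784 + 0.045924 + 0.000458 + 0.016538 + 0.031898 = 0.203914
B_aran = 1 / 0.203914 = 4.9040
Σp_minuᵢ² = 0.0075² + 0.3358² + 0.0075² + 0.0224² + 0.2687² + 0.0522² + 0.3060² = 0.000056 + 0.112762 + 0.000056 + 0.000502 + 0.072200 + 0.002725 + 0.093636 = 0.281937
B_minu = 1 / 0.281937 = 3.5469
Σp_russᵢ² = 0.0804² + 0.0050² + 0.2563² + 0.4372² + 0.2111² + 0.0050² + 0.0050² = 0.006464 + 0.000025 + 0.065690 + 0.191144 + 0.044563 + 0.000025 + 0.000025 = 0.307936
B_russ = 1 / 0.307936 = 3.2474
Ranking by B (broadest → narrowest): Sorex araneus (4.90) > Sorex minutus (3.55) > Crocidura russula (3.25)

Sorex araneus > Sorex minutus > Crocidura russula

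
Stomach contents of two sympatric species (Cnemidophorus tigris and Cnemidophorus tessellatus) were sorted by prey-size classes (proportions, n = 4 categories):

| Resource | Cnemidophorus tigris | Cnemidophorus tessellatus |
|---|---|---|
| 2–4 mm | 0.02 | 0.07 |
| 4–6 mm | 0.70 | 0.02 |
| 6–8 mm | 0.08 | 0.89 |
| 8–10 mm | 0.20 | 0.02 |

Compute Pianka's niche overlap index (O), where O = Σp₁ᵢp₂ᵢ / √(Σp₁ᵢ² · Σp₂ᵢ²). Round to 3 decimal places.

0.138

Σ p₁ᵢp₂ᵢ = 0.0014 + 0.0140 + 0.0712 + 0.0040 = 0.0906
Σp_1ᵢ² = 0.02² + 0.70² + 0.08² + 0.20² = 0.0004 + 0.4900 + 0.0064 + 0.0400 = 0.5368
Σp_2ᵢ² = 0.07² + 0.02² + 0.89² + 0.02² = 0.0049 + 0.0004 + 0.7921 + 0.0004 = 0.7978
O = 0.0906 / √(0.5368 × 0.7978) = 0.0906 / 0.654415 = 0.13844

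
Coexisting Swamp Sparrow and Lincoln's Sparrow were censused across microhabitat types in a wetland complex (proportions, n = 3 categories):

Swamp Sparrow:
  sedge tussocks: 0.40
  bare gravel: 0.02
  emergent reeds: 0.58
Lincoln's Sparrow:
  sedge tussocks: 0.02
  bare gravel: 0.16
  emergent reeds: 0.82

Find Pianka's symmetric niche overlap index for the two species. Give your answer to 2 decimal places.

0.83

Σ p₁ᵢp₂ᵢ = 0.0080 + 0.0032 + 0.4756 = 0.4868
Σp_1ᵢ² = 0.40² + 0.02² + 0.58² = 0.1600 + 0.0004 + 0.3364 = 0.4968
Σp_2ᵢ² = 0.02² + 0.16² + 0.82² = 0.0004 + 0.0256 + 0.6724 = 0.6984
O = 0.4868 / √(0.4968 × 0.6984) = 0.4868 / 0.58904 = 0.8264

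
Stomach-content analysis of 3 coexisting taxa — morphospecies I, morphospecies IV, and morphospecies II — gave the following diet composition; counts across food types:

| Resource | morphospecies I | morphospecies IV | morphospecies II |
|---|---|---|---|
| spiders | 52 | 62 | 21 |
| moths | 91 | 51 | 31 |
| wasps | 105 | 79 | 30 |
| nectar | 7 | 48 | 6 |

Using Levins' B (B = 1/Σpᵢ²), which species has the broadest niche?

Proportions for morphospecies I (n=255): 52/255=0.2039, 91/255=0.3569, 105/255=0.4118, 7/255=0.0275
Proportions for morphospecies IV (n=240): 62/240=0.2583, 51/240=0.2125, 79/240=0.3292, 48/240=0.2000
Proportions for morphospecies II (n=88): 21/88=0.2386, 31/88=0.3523, 30/88=0.3409, 6/88=0.0682
Σp_Iᵢ² = 0.2039² + 0.3569² + 0.4118² + 0.0275² = 0.041575 + 0.127378 + 0.169579 + 0.000756 = 0.339288
B_I = 1 / 0.339288 = 2.9473
Σp_IVᵢ² = 0.2583² + 0.2125² + 0.3292² + 0.2000² = 0.066719 + 0.045156 + 0.108373 + 0.040000 = 0.260248
B_IV = 1 / 0.260248 = 3.8425
Σp_IIᵢ² = 0.2386² + 0.3523² + 0.3409² + 0.0682² = 0.056930 + 0.124115 + 0.116213 + 0.004651 = 0.301909
B_II = 1 / 0.301909 = 3.3123
Highest B → broadest niche (most generalist): morphospecies IV (B = 3.84).

morphospecies IV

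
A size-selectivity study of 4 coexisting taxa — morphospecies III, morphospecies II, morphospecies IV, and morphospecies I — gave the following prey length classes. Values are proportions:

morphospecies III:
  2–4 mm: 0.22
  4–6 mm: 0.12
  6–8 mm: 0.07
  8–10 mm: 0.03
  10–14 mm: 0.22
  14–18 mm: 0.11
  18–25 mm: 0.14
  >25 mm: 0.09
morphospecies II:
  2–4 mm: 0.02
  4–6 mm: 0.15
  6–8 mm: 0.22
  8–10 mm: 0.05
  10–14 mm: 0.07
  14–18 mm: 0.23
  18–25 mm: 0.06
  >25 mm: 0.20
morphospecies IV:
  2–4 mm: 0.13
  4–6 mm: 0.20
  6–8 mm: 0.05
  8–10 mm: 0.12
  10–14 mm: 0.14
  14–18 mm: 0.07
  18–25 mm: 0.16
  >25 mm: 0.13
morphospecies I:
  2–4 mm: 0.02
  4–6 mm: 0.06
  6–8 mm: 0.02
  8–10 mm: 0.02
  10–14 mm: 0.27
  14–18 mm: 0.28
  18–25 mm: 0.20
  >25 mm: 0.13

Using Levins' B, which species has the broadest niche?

morphospecies IV

Σp_IIIᵢ² = 0.22² + 0.12² + 0.07² + 0.03² + 0.22² + 0.11² + 0.14² + 0.09² = 0.0484 + 0.0144 + 0.0049 + 0.0009 + 0.0484 + 0.0121 + 0.0196 + 0.0081 = 0.1568
B_III = 1 / 0.1568 = 6.3776
Σp_IIᵢ² = 0.02² + 0.15² + 0.22² + 0.05² + 0.07² + 0.23² + 0.06² + 0.20² = 0.0004 + 0.0225 + 0.0484 + 0.0025 + 0.0049 + 0.0529 + 0.0036 + 0.0400 = 0.1752
B_II = 1 / 0.1752 = 5.7078
Σp_IVᵢ² = 0.13² + 0.20² + 0.05² + 0.12² + 0.14² + 0.07² + 0.16² + 0.13² = 0.0169 + 0.0400 + 0.0025 + 0.0144 + 0.0196 + 0.0049 + 0.0256 + 0.0169 = 0.1408
B_IV = 1 / 0.1408 = 7.1023
Σp_Iᵢ² = 0.02² + 0.06² + 0.02² + 0.02² + 0.27² + 0.28² + 0.20² + 0.13² = 0.0004 + 0.0036 + 0.0004 + 0.0004 + 0.0729 + 0.0784 + 0.0400 + 0.0169 = 0.2130
B_I = 1 / 0.2130 = 4.6948
Highest B → broadest niche (most generalist): morphospecies IV (B = 7.10).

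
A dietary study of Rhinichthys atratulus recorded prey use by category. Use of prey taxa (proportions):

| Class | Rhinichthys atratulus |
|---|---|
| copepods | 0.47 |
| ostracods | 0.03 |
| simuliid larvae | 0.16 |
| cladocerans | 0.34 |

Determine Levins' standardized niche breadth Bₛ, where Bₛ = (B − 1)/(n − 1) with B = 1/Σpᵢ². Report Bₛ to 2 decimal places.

0.58

Σpᵢ² = 0.47² + 0.03² + 0.16² + 0.34² = 0.2209 + 0.0009 + 0.0256 + 0.1156 = 0.3630
B = 1 / 0.3630 = 2.7548
Bₛ = (B − 1)/(n − 1) = (2.7548 − 1)/(4 − 1) = 1.7548/3 = 0.5849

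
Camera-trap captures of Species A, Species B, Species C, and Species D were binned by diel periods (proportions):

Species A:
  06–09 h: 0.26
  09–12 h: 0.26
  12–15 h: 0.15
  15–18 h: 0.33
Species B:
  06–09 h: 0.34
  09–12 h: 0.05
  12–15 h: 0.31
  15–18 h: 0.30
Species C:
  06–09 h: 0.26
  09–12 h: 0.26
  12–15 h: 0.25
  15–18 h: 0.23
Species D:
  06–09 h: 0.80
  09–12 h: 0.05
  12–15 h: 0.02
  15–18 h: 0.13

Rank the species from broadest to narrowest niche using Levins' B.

Σp_Aᵢ² = 0.26² + 0.26² + 0.15² + 0.33² = 0.0676 + 0.0676 + 0.0225 + 0.1089 = 0.2666
B_A = 1 / 0.2666 = 3.7509
Σp_Bᵢ² = 0.34² + 0.05² + 0.31² + 0.30² = 0.1156 + 0.0025 + 0.0961 + 0.0900 = 0.3042
B_B = 1 / 0.3042 = 3.2873
Σp_Cᵢ² = 0.26² + 0.26² + 0.25² + 0.23² = 0.0676 + 0.0676 + 0.0625 + 0.0529 = 0.2506
B_C = 1 / 0.2506 = 3.9904
Σp_Dᵢ² = 0.80² + 0.05² + 0.02² + 0.13² = 0.6400 + 0.0025 + 0.0004 + 0.0169 = 0.6598
B_D = 1 / 0.6598 = 1.5156
Ranking by B (broadest → narrowest): Species C (3.99) > Species A (3.75) > Species B (3.29) > Species D (1.52)

Species C > Species A > Species B > Species D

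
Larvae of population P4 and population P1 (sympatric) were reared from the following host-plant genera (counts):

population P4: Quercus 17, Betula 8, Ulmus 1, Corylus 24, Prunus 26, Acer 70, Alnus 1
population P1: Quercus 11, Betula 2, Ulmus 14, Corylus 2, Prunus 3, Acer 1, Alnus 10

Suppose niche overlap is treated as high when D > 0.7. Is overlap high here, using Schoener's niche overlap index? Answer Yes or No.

Proportions for population P4 (n=147): 17/147=0.1156, 8/147=0.0544, 1/147=0.0068, 24/147=0.1633, 26/147=0.1769, 70/147=0.4762, 1/147=0.0068
Proportions for population P1 (n=43): 11/43=0.2558, 2/43=0.0465, 14/43=0.3256, 2/43=0.0465, 3/43=0.0698, 1/43=0.0233, 10/43=0.2326
Σ|p₁ᵢ − p₂ᵢ| = 0.1402 + 0.0079 + 0.3188 + 0.1168 + 0.1071 + 0.4529 + 0.2258 = 1.3695
D = 1 − ½ × 1.3695 = 1 − 0.68475 = 0.31525
D = 0.31525 < 0.7 → No.

No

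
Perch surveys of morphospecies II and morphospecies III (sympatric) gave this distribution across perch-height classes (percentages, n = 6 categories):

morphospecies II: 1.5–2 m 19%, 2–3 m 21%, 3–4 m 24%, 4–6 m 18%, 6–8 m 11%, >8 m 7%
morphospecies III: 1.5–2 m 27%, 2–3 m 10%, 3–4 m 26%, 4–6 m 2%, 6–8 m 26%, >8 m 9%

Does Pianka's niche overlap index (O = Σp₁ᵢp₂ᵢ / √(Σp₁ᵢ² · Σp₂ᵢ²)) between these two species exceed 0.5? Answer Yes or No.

Convert percentages to proportions (divide by 100).
Σ p₁ᵢp₂ᵢ = 0.0513 + 0.0210 + 0.0624 + 0.0036 + 0.0286 + 0.0063 = 0.1732
Σp_1ᵢ² = 0.19² + 0.21² + 0.24² + 0.18² + 0.11² + 0.07² = 0.0361 + 0.0441 + 0.0576 + 0.0324 + 0.0121 + 0.0049 = 0.1872
Σp_2ᵢ² = 0.27² + 0.10² + 0.26² + 0.02² + 0.26² + 0.09² = 0.0729 + 0.0100 + 0.0676 + 0.0004 + 0.0676 + 0.0081 = 0.2266
O = 0.1732 / √(0.1872 × 0.2266) = 0.1732 / 0.20596 = 0.8409
O = 0.8409 > 0.5 → Yes.

Yes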